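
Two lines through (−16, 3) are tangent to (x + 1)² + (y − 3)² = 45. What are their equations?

A line y − (3) = m(x − (−16)) is tangent when its distance from (−1, 3) is 3√5:
(15m − (0))² = 45(m² + 1)
4m² − 1 = 0, so m = −1/2 or m = 1/2.
With m = −1/2: x + 2y = −10. With m = 1/2: x − 2y = −22.

x + 2y = −10 and x − 2y = −22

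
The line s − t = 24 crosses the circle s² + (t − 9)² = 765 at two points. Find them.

From the line, t = s − 24. Substituting:
2s² − 66s + 324 = 0  ⟹  s² − 33s + 162 = 0
s = 27 or s = 6, giving (27, 3) and (6, −18).

(6, −18) and (27, 3)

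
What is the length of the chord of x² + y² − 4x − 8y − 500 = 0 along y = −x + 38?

Centre (2, 4), r² = 520. Perpendicular distance d from centre to line = |−32| / √2 = 32/√2.
Chord = 2√(r² − d²) = 2·√(8) = 4√2.

4√2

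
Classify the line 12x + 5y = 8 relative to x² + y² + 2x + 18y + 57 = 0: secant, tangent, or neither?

d² = (12·(−1) + 5·(−9) − (8))²/169 = 25; r² = 25.
Since d² = r², the line is tangent.

tangent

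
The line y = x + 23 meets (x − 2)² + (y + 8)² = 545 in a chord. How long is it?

Substitute y = x + 23:
2x² + 58x + 420 = 0  ⟹  x² + 29x + 210 = 0
x = −14 or x = −15, giving (−14, 9) and (−15, 8).
|(−14, 9) − (−15, 8)| = √((1)² + (1)²) = √2.

√2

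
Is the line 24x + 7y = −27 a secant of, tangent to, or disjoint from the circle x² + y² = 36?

Substituting the line into the circle gives 625x² + 1296x − 1035 = 0.
Discriminant = (1296)² − 4·625·(−1035) = 4267116 > 0.
Two real roots: the line is a secant.

secant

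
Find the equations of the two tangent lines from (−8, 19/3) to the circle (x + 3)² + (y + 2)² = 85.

2x − 9y = −73 and 7x − 6y = −94

Let a tangent through (−8, 19/3) have slope m. Its distance from (−3, −2) must equal √85:
(5m − (−25/3))² = 85(m² + 1)
54m² − 75m + 14 = 0, so m = 2/9 or m = 7/6.
With m = 2/9: 2x − 9y = −73. With m = 7/6: 7x − 6y = −94.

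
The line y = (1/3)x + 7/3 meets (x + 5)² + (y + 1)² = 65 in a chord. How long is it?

Centre (−5, −1), r² = 65. Perpendicular distance d from centre to line = |5| / √10 = 5/√10.
Half the chord is √(r² − d²) = √(125/2), so the full chord is 5√10.

5√10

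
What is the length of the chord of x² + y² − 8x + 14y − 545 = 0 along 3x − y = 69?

12√10

Centre (4, −7), r² = 610. Perpendicular distance d from centre to line = |−50| / √10 = 50/√10.
Chord = 2√(r² − d²) = 2·√(360) = 12√10.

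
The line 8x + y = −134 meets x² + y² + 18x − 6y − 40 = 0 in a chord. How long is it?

2√65

From the line, y = −8x − 134. Substituting:
65x² + 2210x + 18720 = 0  ⟹  x² + 34x + 288 = 0
x = −16 or x = −18, giving (−16, −6) and (−18, 10).
|(−16, −6) − (−18, 10)| = √((2)² + (−16)²) = 2√65.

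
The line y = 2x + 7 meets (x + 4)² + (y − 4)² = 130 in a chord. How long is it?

10√5

From the line, y = 2x + 7. Substituting:
5x² + 20x − 105 = 0  ⟹  x² + 4x − 21 = 0
x = 3 or x = −7, giving (3, 13) and (−7, −7).
|(3, 13) − (−7, −7)| = √((10)² + (20)²) = 10√5.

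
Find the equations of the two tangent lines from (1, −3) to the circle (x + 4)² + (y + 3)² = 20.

2x + y = −1 and 2x − y = 5

Write the tangent as mx − y + (−3 − m·(1)) = 0 and set its distance from the centre to 2√5:
(−5m − (0))² = 20(m² + 1)
m² − 4 = 0, so m = −2 or m = 2.
Through (1, −3) these give 2x + y = −1 and 2x − y = 5.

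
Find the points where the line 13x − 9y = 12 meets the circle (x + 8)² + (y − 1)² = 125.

(−6, −10) and (3, 3)

From the line, y = (−12 + 13x)/9. Substituting:
250x² + 750x − 4500 = 0  ⟹  x² + 3x − 18 = 0
x = 3 or x = −6, giving (3, 3) and (−6, −10).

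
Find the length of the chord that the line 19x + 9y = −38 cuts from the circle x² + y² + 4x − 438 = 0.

2√442

Substitute y = (−38 − 19x)/9:
442x² + 1768x − 34034 = 0  ⟹  x² + 4x − 77 = 0
x = 7 or x = −11, giving (7, −19) and (−11, 19).
Chord length = distance between (7, −19) and (−11, 19) = √1768 = 2√442.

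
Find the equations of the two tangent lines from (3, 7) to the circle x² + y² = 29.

Write the tangent as mx − y + (7 − m·(3)) = 0 and set its distance from the centre to √29:
[m·(−3) − (−7)]² = 29(m² + 1)
10m² + 21m − 10 = 0, so m = −5/2 or m = 2/5.
With m = −5/2: 5x + 2y = 29. With m = 2/5: 2x − 5y = −29.

5x + 2y = 29 and 2x − 5y = −29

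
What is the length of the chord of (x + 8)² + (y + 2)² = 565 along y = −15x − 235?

3√226

From the line, y = −15x − 235. Substituting:
226x² + 7006x + 53788 = 0  ⟹  x² + 31x + 238 = 0
x = −14 or x = −17, giving (−14, −25) and (−17, 20).
Chord length = distance between (−14, −25) and (−17, 20) = √2034 = 3√226.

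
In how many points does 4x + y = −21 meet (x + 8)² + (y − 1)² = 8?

2

d² = (4·(−8) + 1·1 − (−21))²/17 = 100/17; r² = 8.
Since d² < r², the line cuts the circle twice.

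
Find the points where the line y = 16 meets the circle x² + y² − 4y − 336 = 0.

(−12, 16) and (12, 16)

Substitute y = 16:
x² − 144 = 0
x = 12 or x = −12, giving (12, 16) and (−12, 16).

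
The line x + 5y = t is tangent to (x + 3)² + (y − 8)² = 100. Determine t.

t = 37 ± 10√26

Tangency holds when the distance from the centre (−3, 8) to the line equals the radius 10:
|1·(−3) + 5·8 − t| / √26 = 10
|t − (37)| = 10√26.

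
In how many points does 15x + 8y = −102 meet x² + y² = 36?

d² = (15·0 + 8·0 − (−102))²/289 = 36; r² = 36.
Since d² = r², the line is tangent.

1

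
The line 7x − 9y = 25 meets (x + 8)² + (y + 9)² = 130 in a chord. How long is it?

2√130

Substitute y = (−25 + 7x)/9:
130x² + 2080x − 2210 = 0  ⟹  x² + 16x − 17 = 0
x = 1 or x = −17, giving (1, −2) and (−17, −16).
Chord length = distance between (1, −2) and (−17, −16) = √520 = 2√130.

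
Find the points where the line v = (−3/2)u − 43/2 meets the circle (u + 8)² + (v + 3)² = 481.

Substitute v = (−43 − 3u)/2:
13u² + 286u − 299 = 0  ⟹  u² + 22u − 23 = 0
u = 1 or u = −23, giving (1, −23) and (−23, 13).

(−23, 13) and (1, −23)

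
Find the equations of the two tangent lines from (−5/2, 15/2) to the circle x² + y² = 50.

Let a tangent through (−5/2, 15/2) have slope m. Its distance from (0, 0) must equal 5√2:
[m·(5/2) − (−15/2)]² = 50(m² + 1)
7m² − 6m − 1 = 0, so m = 1 or m = −1/7.
With m = 1: x − y = −10. With m = −1/7: x + 7y = 50.

x − y = −10 and x + 7y = 50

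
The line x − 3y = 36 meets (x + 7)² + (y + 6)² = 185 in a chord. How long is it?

7√10

From the line, y = (−36 + x)/3. Substituting:
10x² + 90x − 900 = 0  ⟹  x² + 9x − 90 = 0
x = 6 or x = −15, giving (6, −10) and (−15, −17).
Chord length = distance between (6, −10) and (−15, −17) = √490 = 7√10.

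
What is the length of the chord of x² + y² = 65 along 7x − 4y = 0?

2√65

Centre (0, 0), r² = 65. Perpendicular distance d from centre to line = |0| / √65 = 0/√65.
Half the chord is √(r² − d²) = √(65), so the full chord is 2√65.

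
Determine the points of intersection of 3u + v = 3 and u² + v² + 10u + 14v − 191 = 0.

(−2, 9) and (7, −18)

Express v = −3u + 3 and substitute into the circle:
10u² − 50u − 140 = 0  ⟹  u² − 5u − 14 = 0
u = 7 or u = −2, giving (7, −18) and (−2, 9).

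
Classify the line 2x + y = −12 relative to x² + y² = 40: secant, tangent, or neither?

secant

Substituting the line into the circle gives 5x² + 48x + 104 = 0.
Discriminant = (48)² − 4·5·(104) = 224 > 0.
Two real roots: the line is a secant.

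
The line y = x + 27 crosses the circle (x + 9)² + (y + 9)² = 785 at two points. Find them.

(−37, −10) and (−8, 19)

From the line, y = x + 27. Substituting:
2x² + 90x + 592 = 0  ⟹  x² + 45x + 296 = 0
x = −8 or x = −37, giving (−8, 19) and (−37, −10).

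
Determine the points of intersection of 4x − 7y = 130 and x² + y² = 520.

Substitute y = (−130 + 4x)/7:
65x² − 1040x − 8580 = 0  ⟹  x² − 16x − 132 = 0
x = 22 or x = −6, giving (22, −6) and (−6, −22).

(−6, −22) and (22, −6)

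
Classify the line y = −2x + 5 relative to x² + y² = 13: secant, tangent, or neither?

d² = (2·0 + 1·0 − (5))²/5 = 5; r² = 13.
Since d² < r², the line cuts the circle twice.

secant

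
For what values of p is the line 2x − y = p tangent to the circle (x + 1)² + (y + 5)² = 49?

p = 3 ± 7√5

For a tangent, require d(centre, line) = r = 7.
|2·(−1) − 1·(−5) − p| / √5 = 7
|p − (3)| = 7√5.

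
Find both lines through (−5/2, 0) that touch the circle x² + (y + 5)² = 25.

A line y − (0) = m(x − (−5/2)) is tangent when its distance from (0, −5) is 5:
(5/2m − (−5))² = 25(m² + 1)
3m² − 4m = 0, so m = 0 or m = 4/3.
Through (−5/2, 0) these give y = 0 and 4x − 3y = −10.

y = 0 and 4x − 3y = −10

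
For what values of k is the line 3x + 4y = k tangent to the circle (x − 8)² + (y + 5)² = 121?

Tangency holds when the distance from the centre (8, −5) to the line equals the radius 11:
|3·8 + 4·(−5) − k| / √25 = 11
|k − (4)| = 11·5, so k = 59 or k = −51.

k = −51 or k = 59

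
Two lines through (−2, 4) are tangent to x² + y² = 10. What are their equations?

A line y − (4) = m(x − (−2)) is tangent when its distance from (0, 0) is √10:
[m·(2) − (−4)]² = 10(m² + 1)
3m² − 8m − 3 = 0, so m = 3 or m = −1/3.
With m = 3: 3x − y = −10. With m = −1/3: x + 3y = 10.

3x − y = −10 and x + 3y = 10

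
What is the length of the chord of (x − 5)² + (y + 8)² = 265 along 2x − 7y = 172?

2√53

Express y = (−172 + 2x)/7 and substitute into the circle:
53x² − 954x + 1696 = 0  ⟹  x² − 18x + 32 = 0
x = 16 or x = 2, giving (16, −20) and (2, −24).
Chord length = distance between (16, −20) and (2, −24) = √212 = 2√53.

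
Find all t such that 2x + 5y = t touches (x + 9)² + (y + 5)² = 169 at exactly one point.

t = −43 ± 13√29

Tangency holds when the distance from the centre (−9, −5) to the line equals the radius 13:
|2·(−9) + 5·(−5) − t| / √29 = 13
|t − (−43)| = 13√29.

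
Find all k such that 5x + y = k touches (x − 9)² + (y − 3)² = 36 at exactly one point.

k = 48 ± 6√26

For a tangent, require d(centre, line) = r = 6.
|5·9 + 1·3 − k| / √26 = 6
|k − (48)| = 6√26.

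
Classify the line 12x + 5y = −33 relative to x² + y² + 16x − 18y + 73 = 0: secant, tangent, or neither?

secant

Substituting the line into the circle gives 169x² + 2272x + 5884 = 0.
Δ = 5161984 − 3977584 = 1184400.
Two real roots: the line is a secant.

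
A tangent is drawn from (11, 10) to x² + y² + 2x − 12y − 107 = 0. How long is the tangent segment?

The centre is (−1, 6) and r = 12. The square of the distance from P to the centre is 144 + 16 = 160.
By the tangent–radius right angle, tangent length = √(|PO|² − r²) = √16 = 4.

4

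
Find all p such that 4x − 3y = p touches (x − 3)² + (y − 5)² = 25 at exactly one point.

p = −28 or p = 22

For a tangent, require d(centre, line) = r = 5.
|4·3 − 3·5 − p| / √25 = 5
|p − (−3)| = 5·5, so p = 22 or p = −28.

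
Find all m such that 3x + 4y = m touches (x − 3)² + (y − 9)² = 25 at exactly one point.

Tangency holds when the distance from the centre (3, 9) to the line equals the radius 5:
|3·3 + 4·9 − m| / √25 = 5
|m − (45)| = 5·5, so m = 70 or m = 20.

m = 20 or m = 70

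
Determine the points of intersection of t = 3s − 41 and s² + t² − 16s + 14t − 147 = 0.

Express t = 3s − 41 and substitute into the circle:
10s² − 220s + 960 = 0  ⟹  s² − 22s + 96 = 0
s = 16 or s = 6, giving (16, 7) and (6, −23).

(6, −23) and (16, 7)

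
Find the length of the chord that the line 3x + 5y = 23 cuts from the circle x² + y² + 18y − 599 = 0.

8√34

Centre (0, −9), r² = 680. Perpendicular distance d from centre to line = |−68| / √34 = 68/√34.
Half the chord is √(r² − d²) = √(544), so the full chord is 8√34.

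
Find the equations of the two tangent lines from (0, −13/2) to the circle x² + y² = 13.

A line y − (−13/2) = m(x − (0)) is tangent when its distance from (0, 0) is √13:
(0m − (13/2))² = 13(m² + 1)
4m² − 9 = 0, so m = −3/2 or m = 3/2.
Through (0, −13/2) these give 3x + 2y = −13 and 3x − 2y = 13.

3x + 2y = −13 and 3x − 2y = 13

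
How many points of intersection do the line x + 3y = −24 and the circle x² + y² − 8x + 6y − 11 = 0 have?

Centre (4, −3), r² = 36. Distance² from centre to line = (19)²/10 = 361/10.
Since d² > r², the line lies outside the circle.

0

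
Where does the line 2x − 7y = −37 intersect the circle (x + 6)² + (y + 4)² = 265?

(−22, −1) and (6, 7)

Substitute y = (37 + 2x)/7:
53x² + 848x − 6996 = 0  ⟹  x² + 16x − 132 = 0
x = 6 or x = −22, giving (6, 7) and (−22, −1).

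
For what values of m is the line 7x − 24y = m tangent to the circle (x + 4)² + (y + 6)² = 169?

For a tangent, require d(centre, line) = r = 13.
|7·(−4) − 24·(−6) − m| / √625 = 13
|m − (116)| = 13·25, so m = 441 or m = −209.

m = −209 or m = 441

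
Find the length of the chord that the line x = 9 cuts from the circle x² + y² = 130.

14

The line gives x = 9. Substituting into the circle:
y² − 49 = 0
y = 7 or y = −7, giving (9, 7) and (9, −7).
|(9, 7) − (9, −7)| = √((0)² + (14)²) = 14.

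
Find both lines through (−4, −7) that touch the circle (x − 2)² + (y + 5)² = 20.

x + 2y = −18 and 2x − y = −1

Let a tangent through (−4, −7) have slope m. Its distance from (2, −5) must equal 2√5:
(6m − (2))² = 20(m² + 1)
2m² − 3m − 2 = 0, so m = −1/2 or m = 2.
With m = −1/2: x + 2y = −18. With m = 2: 2x − y = −1.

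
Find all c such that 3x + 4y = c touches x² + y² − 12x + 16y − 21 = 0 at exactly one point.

c = −69 or c = 41

For a tangent, require d(centre, line) = r = 11.
|3·6 + 4·(−8) − c| / √25 = 11
|c − (−14)| = 11·5, so c = 41 or c = −69.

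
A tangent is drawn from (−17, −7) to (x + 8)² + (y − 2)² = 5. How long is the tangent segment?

√157

With centre O = (−8, 2), |OP|² = 162 and r² = 5.
Power of the point: PT² = |PO|² − r² = 157, so PT = √157.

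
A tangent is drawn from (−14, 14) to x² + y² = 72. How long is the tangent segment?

8√5

With centre O = (0, 0), |OP|² = 392 and r² = 72.
The tangent meets the radius at right angles, so tangent² = |PO|² − r² = 392 − 72 = 320.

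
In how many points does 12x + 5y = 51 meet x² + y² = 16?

d² = (12·0 + 5·0 − (51))²/169 = 2601/169; r² = 16.
Since d² < r², the line cuts the circle twice.

2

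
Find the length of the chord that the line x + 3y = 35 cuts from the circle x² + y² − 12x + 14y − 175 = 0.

Centre (6, −7), r² = 260. Perpendicular distance d from centre to line = |−50| / √10 = 50/√10.
Half the chord is √(r² − d²) = √(10), so the full chord is 2√10.

2√10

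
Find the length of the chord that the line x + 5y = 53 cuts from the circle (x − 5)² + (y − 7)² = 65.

Centre (5, 7), r² = 65. Perpendicular distance d from centre to line = |−13| / √26 = 13/√26.
Half the chord is √(r² − d²) = √(117/2), so the full chord is 3√26.

3√26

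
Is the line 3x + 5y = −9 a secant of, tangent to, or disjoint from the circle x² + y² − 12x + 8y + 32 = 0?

Substituting the line into the circle gives 34x² − 366x + 521 = 0.
Δ = 133956 − 70856 = 63100.
Two real roots: the line is a secant.

secant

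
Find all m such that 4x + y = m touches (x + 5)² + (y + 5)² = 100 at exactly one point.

The line touches the circle iff its distance from (−5, −5) is 10:
|4·(−5) + 1·(−5) − m| / √17 = 10
|m − (−25)| = 10√17.

m = −25 ± 10√17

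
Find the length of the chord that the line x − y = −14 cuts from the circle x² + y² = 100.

2√2

From the line, y = x + 14. Substituting:
2x² + 28x + 96 = 0  ⟹  x² + 14x + 48 = 0
x = −6 or x = −8, giving (−6, 8) and (−8, 6).
Chord length = distance between (−6, 8) and (−8, 6) = √8 = 2√2.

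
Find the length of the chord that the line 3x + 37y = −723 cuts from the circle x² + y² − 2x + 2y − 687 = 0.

Express y = (−723 − 3x)/37 and substitute into the circle:
1378x² + 1378x − 471276 = 0  ⟹  x² + x − 342 = 0
x = 18 or x = −19, giving (18, −21) and (−19, −18).
Chord length = distance between (18, −21) and (−19, −18) = √1378 = √1378.

√1378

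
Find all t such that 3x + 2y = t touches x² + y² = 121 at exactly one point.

t = ±11√13

For a tangent, require d(centre, line) = r = 11.
|3·0 + 2·0 − t| / √13 = 11
|t| = 11√13.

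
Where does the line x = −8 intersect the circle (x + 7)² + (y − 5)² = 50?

(−8, −2) and (−8, 12)

The line gives x = −8. Substituting into the circle:
y² − 10y − 24 = 0
y = 12 or y = −2, giving (−8, 12) and (−8, −2).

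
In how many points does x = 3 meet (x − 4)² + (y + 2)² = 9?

2

Substituting the line into the circle gives y² + 4y − 4 = 0.
Δ = 16 − (−16) = 32.
Two real roots: the line is a secant.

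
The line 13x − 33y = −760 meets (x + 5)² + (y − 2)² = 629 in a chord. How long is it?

Express y = (760 + 13x)/33 and substitute into the circle:
1258x² + 28934x − 176120 = 0  ⟹  x² + 23x − 140 = 0
x = 5 or x = −28, giving (5, 25) and (−28, 12).
Chord length = distance between (5, 25) and (−28, 12) = √1258 = √1258.

√1258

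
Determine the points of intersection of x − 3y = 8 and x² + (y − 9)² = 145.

(−1, −3) and (8, 0)

Express y = (−8 + x)/3 and substitute into the circle:
10x² − 70x − 80 = 0  ⟹  x² − 7x − 8 = 0
x = 8 or x = −1, giving (8, 0) and (−1, −3).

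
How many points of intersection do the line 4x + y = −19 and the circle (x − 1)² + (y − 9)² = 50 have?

Substituting the line into the circle gives 17x² + 222x + 735 = 0.
Discriminant = (222)² − 4·17·(735) = −696 < 0.
No real roots: the line does not meet the circle.

0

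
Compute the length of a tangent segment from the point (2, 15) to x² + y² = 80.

√149

The centre is (0, 0) and r = 4√5. The square of the distance from P to the centre is 4 + 225 = 229.
The tangent meets the radius at right angles, so tangent² = |PO|² − r² = 229 − 80 = 149.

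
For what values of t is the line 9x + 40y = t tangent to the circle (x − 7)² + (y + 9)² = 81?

The line touches the circle iff its distance from (7, −9) is 9:
|9·7 + 40·(−9) − t| / √1681 = 9
|t − (−297)| = 9·41, so t = 72 or t = −666.

t = −666 or t = 72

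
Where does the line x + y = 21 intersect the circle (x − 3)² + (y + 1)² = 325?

(4, 17) and (21, 0)

Substitute y = −x + 21:
2x² − 50x + 168 = 0  ⟹  x² − 25x + 84 = 0
x = 21 or x = 4, giving (21, 0) and (4, 17).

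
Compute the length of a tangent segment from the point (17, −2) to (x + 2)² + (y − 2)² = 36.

With centre O = (−2, 2), |OP|² = 377 and r² = 36.
Power of the point: PT² = |PO|² − r² = 341, so PT = √341.

√341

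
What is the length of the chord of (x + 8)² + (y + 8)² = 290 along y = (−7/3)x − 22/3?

From the line, y = (−22 − 7x)/3. Substituting:
58x² + 116x − 2030 = 0  ⟹  x² + 2x − 35 = 0
x = 5 or x = −7, giving (5, −19) and (−7, 9).
Chord length = distance between (5, −19) and (−7, 9) = √928 = 4√58.

4√58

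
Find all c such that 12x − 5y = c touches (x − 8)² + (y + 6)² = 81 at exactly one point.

c = 9 or c = 243

Tangency holds when the distance from the centre (8, −6) to the line equals the radius 9:
|12·8 − 5·(−6) − c| / √169 = 9
|c − (126)| = 9·13, so c = 243 or c = 9.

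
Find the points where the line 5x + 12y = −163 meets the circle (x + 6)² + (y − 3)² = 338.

(−23, −4) and (1, −14)

Substitute y = (−163 − 5x)/12:
169x² + 3718x − 3887 = 0  ⟹  x² + 22x − 23 = 0
x = 1 or x = −23, giving (1, −14) and (−23, −4).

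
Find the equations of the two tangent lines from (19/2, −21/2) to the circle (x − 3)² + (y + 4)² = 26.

5x + y = 37 and x + 5y = −43

A line y − (−21/2) = m(x − (19/2)) is tangent when its distance from (3, −4) is √26:
[m·(−13/2) − (13/2)]² = 26(m² + 1)
5m² + 26m + 5 = 0, so m = −5 or m = −1/5.
Through (19/2, −21/2) these give 5x + y = 37 and x + 5y = −43.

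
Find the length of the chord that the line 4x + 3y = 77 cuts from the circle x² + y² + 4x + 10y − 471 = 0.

Centre (−2, −5), r² = 500. Perpendicular distance d from centre to line = |−100| / √25 = 100/√25.
Half the chord is √(r² − d²) = √(100), so the full chord is 20.

20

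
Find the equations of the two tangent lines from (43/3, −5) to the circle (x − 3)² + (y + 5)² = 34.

A line y − (−5) = m(x − (43/3)) is tangent when its distance from (3, −5) is √34:
(−34/3m − (0))² = 34(m² + 1)
25m² − 9 = 0, so m = 3/5 or m = −3/5.
Through (43/3, −5) these give 3x − 5y = 68 and 3x + 5y = 18.

3x − 5y = 68 and 3x + 5y = 18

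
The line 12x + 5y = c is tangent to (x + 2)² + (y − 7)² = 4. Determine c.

c = −15 or c = 37

The line touches the circle iff its distance from (−2, 7) is 2:
|12·(−2) + 5·7 − c| / √169 = 2
|c − (11)| = 2·13, so c = 37 or c = −15.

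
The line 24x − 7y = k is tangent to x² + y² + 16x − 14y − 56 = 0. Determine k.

k = −566 or k = 84

Tangency holds when the distance from the centre (−8, 7) to the line equals the radius 13:
|24·(−8) − 7·7 − k| / √625 = 13
|k − (−241)| = 13·25, so k = 84 or k = −566.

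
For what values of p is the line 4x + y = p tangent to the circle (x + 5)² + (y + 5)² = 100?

p = −25 ± 10√17

The line touches the circle iff its distance from (−5, −5) is 10:
|4·(−5) + 1·(−5) − p| / √17 = 10
|p − (−25)| = 10√17.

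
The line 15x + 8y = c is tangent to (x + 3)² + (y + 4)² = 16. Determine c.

c = −145 or c = −9

Tangency holds when the distance from the centre (−3, −4) to the line equals the radius 4:
|15·(−3) + 8·(−4) − c| / √289 = 4
|c − (−77)| = 4·17, so c = −9 or c = −145.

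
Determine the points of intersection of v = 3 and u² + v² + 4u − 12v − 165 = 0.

(−16, 3) and (12, 3)

Express v = 3 and substitute into the circle:
u² + 4u − 192 = 0
u = 12 or u = −16, giving (12, 3) and (−16, 3).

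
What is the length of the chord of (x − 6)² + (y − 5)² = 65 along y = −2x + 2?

4√5

Express y = −2x + 2 and substitute into the circle:
5x² − 20 = 0  ⟹  x² − 4 = 0
x = 2 or x = −2, giving (2, −2) and (−2, 6).
|(2, −2) − (−2, 6)| = √((4)² + (−8)²) = 4√5.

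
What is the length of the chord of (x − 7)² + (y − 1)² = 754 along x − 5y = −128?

The distance from (7, 1) to the line is 130/√26, and r² = 754.
Half the chord is √(r² − d²) = √(104), so the full chord is 4√26.

4√26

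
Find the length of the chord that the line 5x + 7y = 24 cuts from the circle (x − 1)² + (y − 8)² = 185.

The distance from (1, 8) to the line is 37/√74, and r² = 185.
Chord = 2√(r² − d²) = 2·√(333/2) = 3√74.

3√74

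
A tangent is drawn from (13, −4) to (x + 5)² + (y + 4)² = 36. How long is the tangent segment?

12√2

Centre (−5, −4), r² = 36. |PO|² = (18)² + (0)² = 324.
The tangent meets the radius at right angles, so tangent² = |PO|² − r² = 324 − 36 = 288.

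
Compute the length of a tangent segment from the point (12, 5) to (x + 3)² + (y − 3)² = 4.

15

Centre (−3, 3), r² = 4. |PO|² = (15)² + (2)² = 229.
Power of the point: PT² = |PO|² − r² = 225, so PT = 15.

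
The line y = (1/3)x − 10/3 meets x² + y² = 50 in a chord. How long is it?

4√10

From the line, y = (−10 + x)/3. Substituting:
10x² − 20x − 350 = 0  ⟹  x² − 2x − 35 = 0
x = 7 or x = −5, giving (7, −1) and (−5, −5).
Chord length = distance between (7, −1) and (−5, −5) = √160 = 4√10.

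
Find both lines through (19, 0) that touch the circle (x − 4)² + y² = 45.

x − 2y = 19 and x + 2y = 19

Write the tangent as mx − y + (0 − m·(19)) = 0 and set its distance from the centre to 3√5:
(−15m − (0))² = 45(m² + 1)
4m² − 1 = 0, so m = 1/2 or m = −1/2.
With m = 1/2: x − 2y = 19. With m = −1/2: x + 2y = 19.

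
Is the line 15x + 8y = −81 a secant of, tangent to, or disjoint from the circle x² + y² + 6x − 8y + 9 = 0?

tangent

Centre (−3, 4), r² = 16. Distance² from centre to line = (68)²/289 = 16.
Since d² = r², the line is tangent.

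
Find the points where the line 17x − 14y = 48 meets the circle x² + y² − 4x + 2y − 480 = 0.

(−12, −18) and (16, 16)

Substitute y = (−48 + 17x)/14:
485x² − 1940x − 93120 = 0  ⟹  x² − 4x − 192 = 0
x = 16 or x = −12, giving (16, 16) and (−12, −18).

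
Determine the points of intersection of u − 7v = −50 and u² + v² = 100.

Express v = (50 + u)/7 and substitute into the circle:
50u² + 100u − 2400 = 0  ⟹  u² + 2u − 48 = 0
u = 6 or u = −8, giving (6, 8) and (−8, 6).

(−8, 6) and (6, 8)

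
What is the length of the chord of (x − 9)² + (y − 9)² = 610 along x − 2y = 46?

2√5

The distance from (9, 9) to the line is 55/√5, and r² = 610.
Chord = 2√(r² − d²) = 2·√(5) = 2√5.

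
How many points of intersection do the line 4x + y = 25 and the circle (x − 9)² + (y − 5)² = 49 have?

Substituting the line into the circle gives 17x² − 178x + 432 = 0.
Δ = 31684 − 29376 = 2308.
Two real roots: the line is a secant.

2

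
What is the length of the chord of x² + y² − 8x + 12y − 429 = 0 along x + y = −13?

From the line, y = −x − 13. Substituting:
2x² + 6x − 416 = 0  ⟹  x² + 3x − 208 = 0
x = 13 or x = −16, giving (13, −26) and (−16, 3).
Chord length = distance between (13, −26) and (−16, 3) = √1682 = 29√2.

29√2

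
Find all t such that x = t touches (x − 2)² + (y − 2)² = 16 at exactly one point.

Tangency holds when the distance from the centre (2, 2) to the line equals the radius 4:
|1·2 + 0·2 − t| / √1 = 4
|t − (2)| = 4, so t = 6 or t = −2.

t = −2 or t = 6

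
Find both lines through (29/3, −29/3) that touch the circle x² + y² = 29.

5x + 2y = 29 and 2x + 5y = −29

Write the tangent as mx − y + (−29/3 − m·(29/3)) = 0 and set its distance from the centre to √29:
(−29/3m − (29/3))² = 29(m² + 1)
10m² + 29m + 10 = 0, so m = −5/2 or m = −2/5.
With m = −5/2: 5x + 2y = 29. With m = −2/5: 2x + 5y = −29.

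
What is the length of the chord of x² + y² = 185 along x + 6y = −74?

Centre (0, 0), r² = 185. Perpendicular distance d from centre to line = |74| / √37 = 74/√37.
Chord = 2√(r² − d²) = 2·√(37) = 2√37.

2√37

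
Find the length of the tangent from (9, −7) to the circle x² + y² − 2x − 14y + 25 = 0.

√235

Centre (1, 7), r² = 25. |PO|² = (8)² + (−14)² = 260.
By the tangent–radius right angle, tangent length = √(|PO|² − r²) = √235.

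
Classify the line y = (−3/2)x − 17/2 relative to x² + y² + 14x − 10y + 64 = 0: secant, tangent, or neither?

secant

Substituting the line into the circle gives 13x² + 218x + 885 = 0.
Discriminant = (218)² − 4·13·(885) = 1504 > 0.
Two real roots: the line is a secant.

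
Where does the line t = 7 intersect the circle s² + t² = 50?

(−1, 7) and (1, 7)

Express t = 7 and substitute into the circle:
s² − 1 = 0
s = 1 or s = −1, giving (1, 7) and (−1, 7).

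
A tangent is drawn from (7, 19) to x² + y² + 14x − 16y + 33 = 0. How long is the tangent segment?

√237

The centre is (−7, 8) and r = 4√5. The square of the distance from P to the centre is 196 + 121 = 317.
The tangent meets the radius at right angles, so tangent² = |PO|² − r² = 317 − 80 = 237.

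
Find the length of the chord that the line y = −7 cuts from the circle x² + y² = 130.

18

The distance from (0, 0) to the line is 7, and r² = 130.
Half the chord is √(r² − d²) = √(81), so the full chord is 18.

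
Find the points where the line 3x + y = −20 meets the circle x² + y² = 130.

(−9, 7) and (−3, −11)

Express y = −3x − 20 and substitute into the circle:
10x² + 120x + 270 = 0  ⟹  x² + 12x + 27 = 0
x = −3 or x = −9, giving (−3, −11) and (−9, 7).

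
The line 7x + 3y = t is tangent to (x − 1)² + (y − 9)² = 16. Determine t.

t = 34 ± 4√58

The line touches the circle iff its distance from (1, 9) is 4:
|7·1 + 3·9 − t| / √58 = 4
|t − (34)| = 4√58.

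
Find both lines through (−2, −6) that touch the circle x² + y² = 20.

Let a tangent through (−2, −6) have slope m. Its distance from (0, 0) must equal 2√5:
[m·(2) − (6)]² = 20(m² + 1)
2m² + 3m − 2 = 0, so m = −2 or m = 1/2.
Through (−2, −6) these give 2x + y = −10 and x − 2y = 10.

2x + y = −10 and x − 2y = 10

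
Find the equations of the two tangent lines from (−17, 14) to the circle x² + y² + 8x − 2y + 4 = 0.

2x + 3y = 8 and 3x + 2y = −23

A line y − (14) = m(x − (−17)) is tangent when its distance from (−4, 1) is √13:
(13m − (−13))² = 13(m² + 1)
6m² + 13m + 6 = 0, so m = −2/3 or m = −3/2.
With m = −2/3: 2x + 3y = 8. With m = −3/2: 3x + 2y = −23.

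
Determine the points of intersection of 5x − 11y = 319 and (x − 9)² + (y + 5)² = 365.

(11, −24) and (22, −19)

Substitute y = (−319 + 5x)/11:
146x² − 4818x + 35332 = 0  ⟹  x² − 33x + 242 = 0
x = 22 or x = 11, giving (22, −19) and (11, −24).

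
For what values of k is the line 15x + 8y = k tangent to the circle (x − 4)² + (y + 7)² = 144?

Tangency holds when the distance from the centre (4, −7) to the line equals the radius 12:
|15·4 + 8·(−7) − k| / √289 = 12
|k − (4)| = 12·17, so k = 208 or k = −200.

k = −200 or k = 208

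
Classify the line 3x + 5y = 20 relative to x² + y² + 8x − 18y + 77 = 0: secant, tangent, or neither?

secant

Substituting the line into the circle gives 34x² + 350x + 525 = 0.
Δ = 122500 − 71400 = 51100.
Two real roots: the line is a secant.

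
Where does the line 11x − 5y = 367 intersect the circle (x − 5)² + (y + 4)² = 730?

Substitute y = (−367 + 11x)/5:
146x² − 7884x + 102784 = 0  ⟹  x² − 54x + 704 = 0
x = 32 or x = 22, giving (32, −3) and (22, −25).

(22, −25) and (32, −3)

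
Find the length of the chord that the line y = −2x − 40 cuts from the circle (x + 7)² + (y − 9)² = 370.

Centre (−7, 9), r² = 370. Perpendicular distance d from centre to line = |35| / √5 = 35/√5.
Half the chord is √(r² − d²) = √(125), so the full chord is 10√5.

10√5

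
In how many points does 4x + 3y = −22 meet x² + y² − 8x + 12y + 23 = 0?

2

Substituting the line into the circle gives 25x² − 40x − 101 = 0.
Δ = 1600 − (−10100) = 11700.
Two real roots: the line is a secant.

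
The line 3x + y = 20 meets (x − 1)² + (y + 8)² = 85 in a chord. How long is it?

3√10

The distance from (1, −8) to the line is 25/√10, and r² = 85.
Chord = 2√(r² − d²) = 2·√(45/2) = 3√10.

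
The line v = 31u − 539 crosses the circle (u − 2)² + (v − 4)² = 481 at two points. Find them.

(17, −12) and (18, 19)

From the line, v = 31u − 539. Substituting:
962u² − 33670u + 294372 = 0  ⟹  u² − 35u + 306 = 0
u = 18 or u = 17, giving (18, 19) and (17, −12).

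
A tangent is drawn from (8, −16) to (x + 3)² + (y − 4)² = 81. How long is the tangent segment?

2√110

Centre (−3, 4), r² = 81. |PO|² = (11)² + (−20)² = 521.
By the tangent–radius right angle, tangent length = √(|PO|² − r²) = √440 = 2√110.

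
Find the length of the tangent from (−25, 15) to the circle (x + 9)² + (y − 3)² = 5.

With centre O = (−9, 3), |OP|² = 400 and r² = 5.
By the tangent–radius right angle, tangent length = √(|PO|² − r²) = √395.

√395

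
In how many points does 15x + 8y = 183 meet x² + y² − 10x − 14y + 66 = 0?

0

Centre (5, 7), r² = 8. Distance² from centre to line = (−52)²/289 = 2704/289.
Since d² > r², the line lies outside the circle.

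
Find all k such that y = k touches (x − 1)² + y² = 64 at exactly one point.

Tangency holds when the distance from the centre (1, 0) to the line equals the radius 8:
|0·1 + 1·0 − k| / √1 = 8
|k| = 8, so k = 8 or k = −8.

k = −8 or k = 8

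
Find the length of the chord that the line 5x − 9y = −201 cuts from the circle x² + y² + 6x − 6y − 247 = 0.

Centre (−3, 3), r² = 265. Perpendicular distance d from centre to line = |159| / √106 = 159/√106.
Chord = 2√(r² − d²) = 2·√(53/2) = √106.

√106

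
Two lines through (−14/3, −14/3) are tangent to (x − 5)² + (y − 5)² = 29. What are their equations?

A line y − (−14/3) = m(x − (−14/3)) is tangent when its distance from (5, 5) is √29:
[m·(29/3) − (29/3)]² = 29(m² + 1)
10m² − 29m + 10 = 0, so m = 2/5 or m = 5/2.
Through (−14/3, −14/3) these give 2x − 5y = 14 and 5x − 2y = −14.

2x − 5y = 14 and 5x − 2y = −14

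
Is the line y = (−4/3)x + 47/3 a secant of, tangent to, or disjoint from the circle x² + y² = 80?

Substituting the line into the circle gives 25x² − 376x + 1489 = 0.
Discriminant = (−376)² − 4·25·(1489) = −7524 < 0.
No real roots: the line does not meet the circle.

disjoint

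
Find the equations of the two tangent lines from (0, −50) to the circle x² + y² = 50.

7x − y = 50 and 7x + y = −50

A line y − (−50) = m(x − (0)) is tangent when its distance from (0, 0) is 5√2:
(0m − (50))² = 50(m² + 1)
m² − 49 = 0, so m = 7 or m = −7.
Through (0, −50) these give 7x − y = 50 and 7x + y = −50.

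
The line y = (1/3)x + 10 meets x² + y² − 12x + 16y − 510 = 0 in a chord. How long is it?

From the line, y = (30 + x)/3. Substituting:
10x² − 2250 = 0  ⟹  x² − 225 = 0
x = 15 or x = −15, giving (15, 15) and (−15, 5).
|(15, 15) − (−15, 5)| = √((30)² + (10)²) = 10√10.

10√10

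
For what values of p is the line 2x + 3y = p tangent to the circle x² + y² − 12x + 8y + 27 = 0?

For a tangent, require d(centre, line) = r = 5.
|2·6 + 3·(−4) − p| / √13 = 5
|p| = 5√13.

p = ±5√13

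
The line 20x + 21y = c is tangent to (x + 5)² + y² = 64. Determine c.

c = −332 or c = 132

For a tangent, require d(centre, line) = r = 8.
|20·(−5) + 21·0 − c| / √841 = 8
|c − (−100)| = 8·29, so c = 132 or c = −332.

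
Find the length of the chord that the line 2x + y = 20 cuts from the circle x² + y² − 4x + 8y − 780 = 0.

From the line, y = −2x + 20. Substituting:
5x² − 100x − 220 = 0  ⟹  x² − 20x − 44 = 0
x = 22 or x = −2, giving (22, −24) and (−2, 24).
Chord length = distance between (22, −24) and (−2, 24) = √2880 = 24√5.

24√5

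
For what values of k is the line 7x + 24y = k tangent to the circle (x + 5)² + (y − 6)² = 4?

k = 59 or k = 159

The line touches the circle iff its distance from (−5, 6) is 2:
|7·(−5) + 24·6 − k| / √625 = 2
|k − (109)| = 2·25, so k = 159 or k = 59.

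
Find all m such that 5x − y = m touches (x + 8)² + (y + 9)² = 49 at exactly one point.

m = −31 ± 7√26

For a tangent, require d(centre, line) = r = 7.
|5·(−8) − 1·(−9) − m| / √26 = 7
|m − (−31)| = 7√26.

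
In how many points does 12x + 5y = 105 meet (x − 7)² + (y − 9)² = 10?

Substituting the line into the circle gives 169x² − 1790x + 4575 = 0.
Δ = 3204100 − 3092700 = 111400.
Two real roots: the line is a secant.

2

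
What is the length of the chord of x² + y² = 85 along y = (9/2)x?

Express y = (9x)/2 and substitute into the circle:
85x² − 340 = 0  ⟹  x² − 4 = 0
x = 2 or x = −2, giving (2, 9) and (−2, −9).
Chord length = distance between (2, 9) and (−2, −9) = √340 = 2√85.

2√85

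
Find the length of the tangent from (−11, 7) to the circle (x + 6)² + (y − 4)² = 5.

The centre is (−6, 4) and r = √5. The square of the distance from P to the centre is 25 + 9 = 34.
Power of the point: PT² = |PO|² − r² = 29, so PT = √29.

√29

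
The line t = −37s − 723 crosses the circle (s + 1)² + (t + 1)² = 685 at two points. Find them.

(−20, 17) and (−19, −20)

Express t = −37s − 723 and substitute into the circle:
1370s² + 53430s + 520600 = 0  ⟹  s² + 39s + 380 = 0
s = −19 or s = −20, giving (−19, −20) and (−20, 17).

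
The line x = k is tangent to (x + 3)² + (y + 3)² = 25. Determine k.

k = −8 or k = 2

For a tangent, require d(centre, line) = r = 5.
|1·(−3) + 0·(−3) − k| / √1 = 5
|k − (−3)| = 5, so k = 2 or k = −8.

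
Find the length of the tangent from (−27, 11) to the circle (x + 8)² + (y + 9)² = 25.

With centre O = (−8, −9), |OP|² = 761 and r² = 25.
Power of the point: PT² = |PO|² − r² = 736, so PT = 4√46.

4√46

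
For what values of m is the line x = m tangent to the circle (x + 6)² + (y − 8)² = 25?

Tangency holds when the distance from the centre (−6, 8) to the line equals the radius 5:
|1·(−6) + 0·8 − m| / √1 = 5
|m − (−6)| = 5, so m = −1 or m = −11.

m = −11 or m = −1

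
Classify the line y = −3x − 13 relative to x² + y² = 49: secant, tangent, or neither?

d² = (3·0 + 1·0 − (−13))²/10 = 169/10; r² = 49.
Since d² < r², the line cuts the circle twice.

secant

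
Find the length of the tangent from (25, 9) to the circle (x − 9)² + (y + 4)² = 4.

√421

Centre (9, −4), r² = 4. |PO|² = (16)² + (13)² = 425.
By the tangent–radius right angle, tangent length = √(|PO|² − r²) = √421.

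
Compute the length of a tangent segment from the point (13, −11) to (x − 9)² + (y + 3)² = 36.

2√11

Centre (9, −3), r² = 36. |PO|² = (4)² + (−8)² = 80.
The tangent meets the radius at right angles, so tangent² = |PO|² − r² = 80 − 36 = 44.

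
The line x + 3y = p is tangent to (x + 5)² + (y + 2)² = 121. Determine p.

p = −11 ± 11√10

Tangency holds when the distance from the centre (−5, −2) to the line equals the radius 11:
|1·(−5) + 3·(−2) − p| / √10 = 11
|p − (−11)| = 11√10.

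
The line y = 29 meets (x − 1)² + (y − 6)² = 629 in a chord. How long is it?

20

From the line, y = 29. Substituting:
x² − 2x − 99 = 0
x = 11 or x = −9, giving (11, 29) and (−9, 29).
|(11, 29) − (−9, 29)| = √((20)² + (0)²) = 20.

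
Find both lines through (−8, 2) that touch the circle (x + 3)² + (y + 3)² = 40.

A line y − (2) = m(x − (−8)) is tangent when its distance from (−3, −3) is 2√10:
(5m − (−5))² = 40(m² + 1)
3m² − 10m + 3 = 0, so m = 1/3 or m = 3.
Through (−8, 2) these give x − 3y = −14 and 3x − y = −26.

x − 3y = −14 and 3x − y = −26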